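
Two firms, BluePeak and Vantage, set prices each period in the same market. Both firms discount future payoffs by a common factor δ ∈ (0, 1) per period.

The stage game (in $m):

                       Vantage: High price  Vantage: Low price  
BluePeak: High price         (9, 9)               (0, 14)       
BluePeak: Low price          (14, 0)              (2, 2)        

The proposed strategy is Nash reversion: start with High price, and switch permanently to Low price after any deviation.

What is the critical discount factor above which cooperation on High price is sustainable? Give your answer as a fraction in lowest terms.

5/12

One-period gain from deviating is 14 − 9 = 5. The loss is 9 − 2 = 7 in every subsequent period, with present value 7·δ/(1−δ).
Deviation is unprofitable when 7·δ/(1−δ) ≥ 5, i.e. δ/(1−δ) ≥ 5/7.
Equivalently δ ≥ 5/(5+7) = 5/12.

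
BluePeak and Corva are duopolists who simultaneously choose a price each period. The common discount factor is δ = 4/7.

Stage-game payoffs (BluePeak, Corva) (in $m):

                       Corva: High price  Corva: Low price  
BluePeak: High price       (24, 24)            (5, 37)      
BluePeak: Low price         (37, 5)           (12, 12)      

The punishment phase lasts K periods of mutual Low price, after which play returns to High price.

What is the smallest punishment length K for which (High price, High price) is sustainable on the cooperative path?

3

No profitable deviation requires (24−12)(δ+…+δ^K) ≥ 37−24, i.e. δ+…+δ^K ≥ 13/12 ≈ 1.0833.
With δ = 4/7, the partial sums are K=1: 0.5714, K=2: 0.8980, K=3: 1.0845.
K = 3 is the first length at which the sum reaches 1.0833.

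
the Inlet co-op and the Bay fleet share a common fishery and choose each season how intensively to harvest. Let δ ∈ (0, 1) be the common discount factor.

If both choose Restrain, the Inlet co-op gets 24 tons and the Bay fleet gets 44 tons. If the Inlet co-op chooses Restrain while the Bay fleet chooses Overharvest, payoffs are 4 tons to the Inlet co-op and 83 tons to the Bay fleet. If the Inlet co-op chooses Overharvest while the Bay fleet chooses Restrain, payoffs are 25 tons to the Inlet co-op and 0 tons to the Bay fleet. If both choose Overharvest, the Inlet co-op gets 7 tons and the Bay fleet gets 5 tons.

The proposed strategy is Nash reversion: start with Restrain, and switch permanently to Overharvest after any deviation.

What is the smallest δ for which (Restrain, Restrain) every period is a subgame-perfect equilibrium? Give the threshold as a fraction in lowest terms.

1/2

the Inlet co-op's threshold: (25−24)/(25−7) = 1/18.
the Bay fleet's threshold: (83−44)/(83−5) = 1/2.
1/18 < 1/2, so the Bay fleet binds and δ* = 1/2.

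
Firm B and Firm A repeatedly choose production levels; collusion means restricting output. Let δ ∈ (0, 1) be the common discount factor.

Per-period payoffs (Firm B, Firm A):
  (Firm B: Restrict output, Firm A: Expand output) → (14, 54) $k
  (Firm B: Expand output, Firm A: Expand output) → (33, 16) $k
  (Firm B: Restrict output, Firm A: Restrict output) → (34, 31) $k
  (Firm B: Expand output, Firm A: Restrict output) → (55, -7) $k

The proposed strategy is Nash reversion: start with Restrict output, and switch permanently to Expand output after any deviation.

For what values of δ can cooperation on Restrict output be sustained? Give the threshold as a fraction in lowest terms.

Firm B's threshold: (55−34)/(55−33) = 21/22.
Firm A's threshold: (54−31)/(54−16) = 23/38.
21/22 > 23/38, so Firm B binds and δ* = 21/22.

21/22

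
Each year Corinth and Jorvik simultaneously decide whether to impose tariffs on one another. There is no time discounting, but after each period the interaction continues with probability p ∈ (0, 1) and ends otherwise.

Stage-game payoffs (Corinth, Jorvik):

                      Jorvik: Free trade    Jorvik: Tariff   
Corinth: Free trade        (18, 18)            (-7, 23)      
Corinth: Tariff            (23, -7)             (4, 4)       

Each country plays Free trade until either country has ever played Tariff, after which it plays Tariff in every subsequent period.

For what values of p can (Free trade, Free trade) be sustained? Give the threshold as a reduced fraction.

Expected cooperation value is 18 + p·18 + p²·18 + … = 18/(1−p); deviation gives 23 + p·4/(1−p).
18 ≥ 23(1−p) + 4p ⇒ 19p ≥ 5 ⇒ p ≥ 5/19.

5/19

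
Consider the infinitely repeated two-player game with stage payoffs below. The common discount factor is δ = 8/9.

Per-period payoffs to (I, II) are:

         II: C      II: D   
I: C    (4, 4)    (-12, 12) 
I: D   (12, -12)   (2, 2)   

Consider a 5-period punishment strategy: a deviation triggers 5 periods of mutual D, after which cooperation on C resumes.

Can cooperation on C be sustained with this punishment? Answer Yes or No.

No

IC: δ+…+δ^5 ≥ (12−4)/(4−2) = 4.
At δ = 8/9: partial sum = 3.5606 < 4.0000. Cooperation not sustainable.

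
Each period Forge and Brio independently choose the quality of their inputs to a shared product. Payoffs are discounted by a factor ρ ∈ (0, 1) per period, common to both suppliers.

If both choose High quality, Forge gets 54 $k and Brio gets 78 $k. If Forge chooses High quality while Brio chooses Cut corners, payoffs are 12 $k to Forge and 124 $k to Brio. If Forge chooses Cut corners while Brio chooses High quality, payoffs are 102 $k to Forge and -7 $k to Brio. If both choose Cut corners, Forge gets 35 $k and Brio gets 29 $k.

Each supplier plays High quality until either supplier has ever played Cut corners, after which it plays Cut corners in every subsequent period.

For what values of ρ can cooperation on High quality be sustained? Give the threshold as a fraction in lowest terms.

Forge's threshold: (102−54)/(102−35) = 48/67.
Brio's threshold: (124−78)/(124−29) = 46/95.
48/67 > 46/95, so Forge binds and ρ* = 48/67.

48/67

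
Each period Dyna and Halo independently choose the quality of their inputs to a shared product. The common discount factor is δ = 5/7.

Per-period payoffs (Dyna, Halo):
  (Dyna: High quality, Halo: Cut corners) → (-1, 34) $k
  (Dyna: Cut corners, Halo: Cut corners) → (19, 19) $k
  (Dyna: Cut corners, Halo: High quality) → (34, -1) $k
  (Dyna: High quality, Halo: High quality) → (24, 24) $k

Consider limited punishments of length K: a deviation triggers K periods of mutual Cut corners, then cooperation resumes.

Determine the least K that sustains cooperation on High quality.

5

Need Σ_{k=1}^{K} δ^k ≥ (34−24)/(24−19) = 2.0000 at δ = 5/7.
At K = 4 the sum is 1.8492 < 2.0000; at K = 5 it is 2.0352 ≥ 2.0000.
So the minimum punishment length is K = 5.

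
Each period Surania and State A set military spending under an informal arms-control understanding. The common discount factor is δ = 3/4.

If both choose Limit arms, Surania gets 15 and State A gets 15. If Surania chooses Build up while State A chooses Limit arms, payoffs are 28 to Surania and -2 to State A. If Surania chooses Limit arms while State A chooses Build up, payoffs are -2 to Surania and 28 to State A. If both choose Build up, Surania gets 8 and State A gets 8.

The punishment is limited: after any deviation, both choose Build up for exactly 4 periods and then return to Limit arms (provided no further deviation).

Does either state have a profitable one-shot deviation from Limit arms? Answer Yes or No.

IC: δ+…+δ^4 ≥ (28−15)/(15−8) = 13/7.
At δ = 3/4: partial sum = 2.0508 ≥ 1.8571. Cooperation sustainable.

No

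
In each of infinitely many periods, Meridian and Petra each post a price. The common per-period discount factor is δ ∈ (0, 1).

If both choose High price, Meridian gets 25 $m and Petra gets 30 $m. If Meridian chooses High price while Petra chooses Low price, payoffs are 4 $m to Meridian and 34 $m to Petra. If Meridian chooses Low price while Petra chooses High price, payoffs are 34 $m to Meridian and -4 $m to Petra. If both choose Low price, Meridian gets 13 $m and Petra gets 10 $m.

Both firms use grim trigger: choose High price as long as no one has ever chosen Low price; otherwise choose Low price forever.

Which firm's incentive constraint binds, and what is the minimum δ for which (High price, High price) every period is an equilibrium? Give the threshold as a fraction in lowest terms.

For Meridian: deviation gain 34−25 = 9, per-period punishment loss 25−13 = 12. IC gives δ ≥ 9/21 = 3/7.
For Petra: gain 4, loss 20 per period, so δ ≥ 4/24 = 1/6.
The tighter constraint is Meridian's, so cooperation needs δ ≥ 3/7.

Meridian; δ ≥ 3/7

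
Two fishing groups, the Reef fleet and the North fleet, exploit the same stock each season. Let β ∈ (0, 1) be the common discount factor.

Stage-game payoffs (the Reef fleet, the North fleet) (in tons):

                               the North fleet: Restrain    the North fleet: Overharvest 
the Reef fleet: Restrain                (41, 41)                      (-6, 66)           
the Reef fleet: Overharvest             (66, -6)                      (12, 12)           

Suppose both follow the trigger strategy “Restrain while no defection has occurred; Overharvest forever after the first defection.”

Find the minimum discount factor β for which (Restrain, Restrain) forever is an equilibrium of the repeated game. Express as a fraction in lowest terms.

One-period gain from deviating is 66 − 41 = 25. The loss is 41 − 12 = 29 in every subsequent period, with present value 29·β/(1−β).
Deviation is unprofitable when 29·β/(1−β) ≥ 25, i.e. β/(1−β) ≥ 25/29.
Equivalently β ≥ 25/(25+29) = 25/54.

25/54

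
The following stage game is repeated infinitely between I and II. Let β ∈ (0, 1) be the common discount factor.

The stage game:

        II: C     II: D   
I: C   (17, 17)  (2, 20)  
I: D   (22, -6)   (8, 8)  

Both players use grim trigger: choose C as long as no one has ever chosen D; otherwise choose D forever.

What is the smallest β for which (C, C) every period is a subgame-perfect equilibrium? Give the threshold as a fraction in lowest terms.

5/14

I's threshold: (22−17)/(22−8) = 5/14.
II's threshold: (20−17)/(20−8) = 1/4.
5/14 > 1/4, so I binds and β* = 5/14.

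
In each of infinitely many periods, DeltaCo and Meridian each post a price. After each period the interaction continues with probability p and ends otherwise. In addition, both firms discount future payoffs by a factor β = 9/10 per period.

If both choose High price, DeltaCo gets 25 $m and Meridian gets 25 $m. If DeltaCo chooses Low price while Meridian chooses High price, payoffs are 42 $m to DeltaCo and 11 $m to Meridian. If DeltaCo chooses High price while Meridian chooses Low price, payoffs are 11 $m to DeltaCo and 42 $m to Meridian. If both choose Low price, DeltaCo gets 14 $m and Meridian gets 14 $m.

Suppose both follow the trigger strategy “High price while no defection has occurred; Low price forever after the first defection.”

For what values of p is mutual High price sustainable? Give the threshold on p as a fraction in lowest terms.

With continuation probability p and discount β, the effective per-period discount factor is βp.
Grim-trigger IC: βp ≥ (42−25)/(42−14) = 17/28.
So p ≥ (17/28)/(9/10) = 85/126.

85/126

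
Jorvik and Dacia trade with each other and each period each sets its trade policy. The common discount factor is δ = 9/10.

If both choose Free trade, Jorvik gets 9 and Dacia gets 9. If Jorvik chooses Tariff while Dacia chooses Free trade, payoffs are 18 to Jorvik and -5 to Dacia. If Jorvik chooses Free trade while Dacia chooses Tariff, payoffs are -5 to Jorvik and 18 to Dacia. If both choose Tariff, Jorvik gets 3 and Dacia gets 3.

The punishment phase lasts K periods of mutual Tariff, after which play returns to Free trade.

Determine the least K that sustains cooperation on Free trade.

Need Σ_{k=1}^{K} δ^k ≥ (18−9)/(9−3) = 1.5000 at δ = 9/10.
At K = 1 the sum is 0.9000 < 1.5000; at K = 2 it is 1.7100 ≥ 1.5000.
So the minimum punishment length is K = 2.

2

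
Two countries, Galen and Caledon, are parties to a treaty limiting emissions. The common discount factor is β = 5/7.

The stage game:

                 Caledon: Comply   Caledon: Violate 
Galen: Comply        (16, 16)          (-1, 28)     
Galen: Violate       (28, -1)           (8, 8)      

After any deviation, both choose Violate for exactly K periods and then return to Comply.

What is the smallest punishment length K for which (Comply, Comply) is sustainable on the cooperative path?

3

IC: β(1−β^K)/(1−β) ≥ (28−16)/(16−8) = 3/2.
With β = 5/7: need 1 − β^K ≥ 3/2·(1−5/7)/(5/7), i.e. β^K ≤ 0.4000.
Since (5/7)^2 = 0.5102 and (5/7)^3 = 0.3644, the smallest such K is 3.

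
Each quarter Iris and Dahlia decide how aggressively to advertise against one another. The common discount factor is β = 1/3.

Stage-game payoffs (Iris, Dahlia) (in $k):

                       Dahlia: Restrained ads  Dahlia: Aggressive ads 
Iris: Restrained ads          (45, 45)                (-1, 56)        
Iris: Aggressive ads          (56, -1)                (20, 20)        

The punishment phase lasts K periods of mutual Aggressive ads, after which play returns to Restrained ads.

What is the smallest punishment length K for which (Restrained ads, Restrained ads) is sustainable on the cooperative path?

2

No profitable deviation requires (45−20)(β+…+β^K) ≥ 56−45, i.e. β+…+β^K ≥ 11/25 ≈ 0.4400.
With β = 1/3, the partial sums are K=1: 0.3333, K=2: 0.4444.
K = 2 is the first length at which the sum reaches 0.4400.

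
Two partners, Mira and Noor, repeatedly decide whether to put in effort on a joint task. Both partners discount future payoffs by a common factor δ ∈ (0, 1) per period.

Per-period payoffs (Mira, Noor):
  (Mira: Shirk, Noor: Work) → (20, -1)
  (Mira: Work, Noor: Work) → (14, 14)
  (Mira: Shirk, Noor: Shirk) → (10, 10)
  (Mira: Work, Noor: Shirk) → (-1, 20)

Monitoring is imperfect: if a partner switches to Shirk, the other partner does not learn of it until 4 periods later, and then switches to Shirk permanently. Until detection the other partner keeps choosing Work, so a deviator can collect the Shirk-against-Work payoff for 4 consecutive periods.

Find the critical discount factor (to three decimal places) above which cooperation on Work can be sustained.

0.880

Deviating for the 4 undetected periods gains 20−14 = 6 per period over cooperation, then loses 14−10 = 4 per period forever once punishment starts.
Gain: 6(1 + δ + … + δ^3); loss: 4·δ^4/(1−δ).
No profitable deviation ⇔ 6(1−δ^4) ≤ 4·δ^4, i.e. δ^4 ≥ 6/(6+4) = 3/5.
Hence δ ≥ (3/5)^(1/4) ≈ 0.880.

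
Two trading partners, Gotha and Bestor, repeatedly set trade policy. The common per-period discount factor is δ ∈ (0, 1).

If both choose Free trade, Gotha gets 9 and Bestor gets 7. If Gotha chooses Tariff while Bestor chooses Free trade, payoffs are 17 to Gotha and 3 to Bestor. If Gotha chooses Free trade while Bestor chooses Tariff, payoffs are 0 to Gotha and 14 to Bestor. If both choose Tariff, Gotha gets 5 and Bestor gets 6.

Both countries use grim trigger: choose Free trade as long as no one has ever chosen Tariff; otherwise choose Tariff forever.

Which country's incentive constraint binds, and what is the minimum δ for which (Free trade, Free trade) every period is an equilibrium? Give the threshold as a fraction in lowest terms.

Bestor; δ ≥ 7/8

Gotha's threshold: (17−9)/(17−5) = 2/3.
Bestor's threshold: (14−7)/(14−6) = 7/8.
2/3 < 7/8, so Bestor binds and δ* = 7/8.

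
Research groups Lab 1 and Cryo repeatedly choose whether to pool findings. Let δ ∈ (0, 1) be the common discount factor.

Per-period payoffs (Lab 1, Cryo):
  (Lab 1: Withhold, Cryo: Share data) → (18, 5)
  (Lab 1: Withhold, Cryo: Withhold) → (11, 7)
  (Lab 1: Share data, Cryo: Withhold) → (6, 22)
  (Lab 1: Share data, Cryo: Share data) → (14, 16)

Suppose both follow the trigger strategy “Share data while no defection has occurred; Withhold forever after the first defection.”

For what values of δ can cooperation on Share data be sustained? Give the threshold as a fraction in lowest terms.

For Lab 1: deviation gain 18−14 = 4, per-period punishment loss 14−11 = 3. IC gives δ ≥ 4/7.
For Cryo: gain 6, loss 9 per period, so δ ≥ 6/15 = 2/5.
The tighter constraint is Lab 1's, so cooperation needs δ ≥ 4/7.

4/7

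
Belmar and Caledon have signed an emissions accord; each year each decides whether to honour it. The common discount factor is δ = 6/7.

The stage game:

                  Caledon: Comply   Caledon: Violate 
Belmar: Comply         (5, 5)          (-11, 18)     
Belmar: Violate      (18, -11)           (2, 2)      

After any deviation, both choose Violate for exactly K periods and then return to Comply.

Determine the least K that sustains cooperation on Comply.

9

No profitable deviation requires (5−2)(δ+…+δ^K) ≥ 18−5, i.e. δ+…+δ^K ≥ 13/3 ≈ 4.3333.
With δ = 6/7, the partial sums are K=1: 0.8571, K=2: 1.5918, …, K=7: 3.9605, K=8: 4.2519, K=9: 4.5016.
K = 9 is the first length at which the sum reaches 4.3333.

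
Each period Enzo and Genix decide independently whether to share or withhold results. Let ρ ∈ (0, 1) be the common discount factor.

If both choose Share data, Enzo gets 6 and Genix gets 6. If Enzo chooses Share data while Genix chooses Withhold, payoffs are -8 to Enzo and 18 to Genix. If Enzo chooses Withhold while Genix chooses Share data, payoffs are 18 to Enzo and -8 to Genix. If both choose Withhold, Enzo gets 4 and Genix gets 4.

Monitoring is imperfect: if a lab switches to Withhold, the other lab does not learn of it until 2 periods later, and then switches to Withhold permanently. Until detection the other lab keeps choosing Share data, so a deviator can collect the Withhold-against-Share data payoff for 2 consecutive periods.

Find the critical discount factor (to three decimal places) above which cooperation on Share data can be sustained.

A deviator earns 18 for 2 periods, then 4 forever; cooperating earns 6 forever. Multiplying the IC by (1−ρ):
6 ≥ 18(1−ρ^2) + 4ρ^2, so 14·ρ^2 ≥ 12 and ρ^2 ≥ 6/7.
ρ ≥ (6/7)^(1/2) ≈ 0.926.

0.926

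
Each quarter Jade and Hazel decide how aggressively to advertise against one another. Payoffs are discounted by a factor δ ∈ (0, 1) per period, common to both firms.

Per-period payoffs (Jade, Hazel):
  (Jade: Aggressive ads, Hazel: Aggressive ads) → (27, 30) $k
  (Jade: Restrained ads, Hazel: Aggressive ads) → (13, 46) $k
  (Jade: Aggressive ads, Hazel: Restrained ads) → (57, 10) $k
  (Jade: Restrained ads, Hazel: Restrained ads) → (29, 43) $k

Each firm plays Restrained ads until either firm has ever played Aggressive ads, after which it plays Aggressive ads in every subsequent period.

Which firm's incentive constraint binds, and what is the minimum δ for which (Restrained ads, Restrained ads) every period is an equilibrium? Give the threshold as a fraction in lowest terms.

Jade; δ ≥ 14/15

Jade's threshold: (57−29)/(57−27) = 14/15.
Hazel's threshold: (46−43)/(46−30) = 3/16.
14/15 > 3/16, so Jade binds and δ* = 14/15.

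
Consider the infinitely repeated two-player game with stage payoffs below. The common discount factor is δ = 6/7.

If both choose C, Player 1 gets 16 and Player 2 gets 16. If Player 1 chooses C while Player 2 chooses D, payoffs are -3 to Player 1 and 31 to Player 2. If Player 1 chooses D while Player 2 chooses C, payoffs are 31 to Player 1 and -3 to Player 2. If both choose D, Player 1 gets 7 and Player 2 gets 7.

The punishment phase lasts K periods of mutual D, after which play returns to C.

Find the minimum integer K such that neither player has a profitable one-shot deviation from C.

3

IC: δ(1−δ^K)/(1−δ) ≥ (31−16)/(16−7) = 5/3.
With δ = 6/7: need 1 − δ^K ≥ 5/3·(1−6/7)/(6/7), i.e. δ^K ≤ 0.7222.
Since (6/7)^2 = 0.7347 and (6/7)^3 = 0.6297, the smallest such K is 3.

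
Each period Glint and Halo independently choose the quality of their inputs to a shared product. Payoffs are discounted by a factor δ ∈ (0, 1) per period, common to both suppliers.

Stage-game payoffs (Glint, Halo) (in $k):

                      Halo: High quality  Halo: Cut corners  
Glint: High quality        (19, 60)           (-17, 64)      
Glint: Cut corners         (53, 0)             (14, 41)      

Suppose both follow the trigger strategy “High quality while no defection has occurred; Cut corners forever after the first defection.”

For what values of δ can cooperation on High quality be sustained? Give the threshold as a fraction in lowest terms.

Glint: cooperation gives 19 each period; deviation gives 53 once then 14 forever.
  19/(1−δ) ≥ 53 + 14δ/(1−δ) ⇒ δ ≥ 34/39.
Halo: cooperation gives 60 each period; deviation gives 64 once then 41 forever.
  δ ≥ 4/23.
Both must hold, so the binding constraint is Glint's: δ ≥ 34/39.

34/39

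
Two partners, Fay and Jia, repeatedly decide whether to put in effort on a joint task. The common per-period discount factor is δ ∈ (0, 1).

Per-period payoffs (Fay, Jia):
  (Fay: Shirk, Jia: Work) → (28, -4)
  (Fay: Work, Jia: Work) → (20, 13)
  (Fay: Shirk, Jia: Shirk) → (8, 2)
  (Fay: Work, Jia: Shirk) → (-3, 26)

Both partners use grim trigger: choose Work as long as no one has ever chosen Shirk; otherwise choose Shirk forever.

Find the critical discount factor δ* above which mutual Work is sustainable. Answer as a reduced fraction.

13/24

Fay: cooperation gives 20 each period; deviation gives 28 once then 8 forever.
  20/(1−δ) ≥ 28 + 8δ/(1−δ) ⇒ δ ≥ 8/20 = 2/5.
Jia: cooperation gives 13 each period; deviation gives 26 once then 2 forever.
  δ ≥ 13/24.
Both must hold, so the binding constraint is Jia's: δ ≥ 13/24.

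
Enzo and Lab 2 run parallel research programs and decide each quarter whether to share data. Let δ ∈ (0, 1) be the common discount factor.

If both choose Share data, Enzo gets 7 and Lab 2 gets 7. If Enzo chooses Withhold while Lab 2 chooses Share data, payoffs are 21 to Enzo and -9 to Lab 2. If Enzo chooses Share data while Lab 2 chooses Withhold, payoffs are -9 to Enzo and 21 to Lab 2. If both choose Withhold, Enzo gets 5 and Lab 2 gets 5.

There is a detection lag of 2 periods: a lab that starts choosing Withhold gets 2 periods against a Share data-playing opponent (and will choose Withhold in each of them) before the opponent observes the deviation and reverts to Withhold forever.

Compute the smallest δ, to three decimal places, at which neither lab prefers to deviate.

The best deviation is to choose Withhold for all 2 undetected periods, earning 21 each, then 5 forever once detected.
Deviation value: 21(1−δ^2)/(1−δ) + 5δ^2/(1−δ); cooperation value: 7/(1−δ).
IC: 7 ≥ 21(1−δ^2) + 5δ^2 = 21 − 16δ^2.
So δ^2 ≥ 14/16 = 7/8, giving δ ≥ (7/8)^(1/2) ≈ 0.935.

0.935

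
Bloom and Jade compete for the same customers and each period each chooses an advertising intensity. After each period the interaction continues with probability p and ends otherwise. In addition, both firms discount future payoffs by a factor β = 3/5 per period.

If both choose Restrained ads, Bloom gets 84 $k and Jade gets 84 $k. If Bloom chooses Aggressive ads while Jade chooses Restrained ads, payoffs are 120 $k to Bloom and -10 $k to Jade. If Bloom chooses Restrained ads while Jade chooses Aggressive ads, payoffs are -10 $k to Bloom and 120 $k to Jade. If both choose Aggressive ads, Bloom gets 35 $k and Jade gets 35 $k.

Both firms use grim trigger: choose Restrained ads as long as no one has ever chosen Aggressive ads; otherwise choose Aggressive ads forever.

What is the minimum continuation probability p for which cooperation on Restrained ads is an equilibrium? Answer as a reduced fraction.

Expected continuation weight on next period's payoff is β·p = 3/5·p, which plays the role of the discount factor.
Cooperation requires 3/5·p ≥ (120−84)/(120−35) = 36/85, hence p ≥ 12/17.

12/17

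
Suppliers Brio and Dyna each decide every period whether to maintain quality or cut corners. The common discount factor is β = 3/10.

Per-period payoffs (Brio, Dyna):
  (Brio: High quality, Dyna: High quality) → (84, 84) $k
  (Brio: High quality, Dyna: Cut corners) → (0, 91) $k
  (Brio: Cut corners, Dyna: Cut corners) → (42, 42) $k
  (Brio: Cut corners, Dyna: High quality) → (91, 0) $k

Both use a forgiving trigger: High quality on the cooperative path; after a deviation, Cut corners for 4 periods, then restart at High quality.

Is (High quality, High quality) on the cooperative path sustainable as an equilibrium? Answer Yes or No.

Comparing payoff streams over the 5 periods until play realigns: cooperate → 84(1+β+…+β^4); deviate → 91 + 42(β+…+β^4).
Cooperation is sustained iff (84−42)(β+…+β^4) ≥ 91−84.
β+…+β^4 = 3/10·(1−(3/10)^4)/(1−3/10) = 0.4251, and (91−84)/(84−42) = 0.1667.
0.4251 ≥ 0.1667, so cooperation is sustainable.

Yes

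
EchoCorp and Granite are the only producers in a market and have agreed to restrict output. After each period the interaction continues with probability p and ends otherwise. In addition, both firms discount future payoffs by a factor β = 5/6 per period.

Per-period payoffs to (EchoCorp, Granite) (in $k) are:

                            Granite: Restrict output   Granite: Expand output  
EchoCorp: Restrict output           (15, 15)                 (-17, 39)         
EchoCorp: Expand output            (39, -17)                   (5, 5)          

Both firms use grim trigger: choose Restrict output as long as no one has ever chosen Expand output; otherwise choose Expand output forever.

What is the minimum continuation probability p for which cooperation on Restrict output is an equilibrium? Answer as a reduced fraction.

72/85

With continuation probability p and discount β, the effective per-period discount factor is βp.
Grim-trigger IC: βp ≥ (39−15)/(39−5) = 12/17.
So p ≥ (12/17)/(5/6) = 72/85.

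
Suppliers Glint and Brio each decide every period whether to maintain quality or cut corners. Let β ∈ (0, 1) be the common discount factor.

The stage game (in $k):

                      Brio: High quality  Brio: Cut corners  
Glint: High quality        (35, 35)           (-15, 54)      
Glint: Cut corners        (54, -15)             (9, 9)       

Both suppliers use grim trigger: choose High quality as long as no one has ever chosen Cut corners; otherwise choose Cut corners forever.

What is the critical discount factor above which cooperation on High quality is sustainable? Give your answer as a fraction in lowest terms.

One-period gain from deviating is 54 − 35 = 19. The loss is 35 − 9 = 26 in every subsequent period, with present value 26·β/(1−β).
Deviation is unprofitable when 26·β/(1−β) ≥ 19, i.e. β/(1−β) ≥ 19/26.
Equivalently β ≥ 19/(19+26) = 19/45.

19/45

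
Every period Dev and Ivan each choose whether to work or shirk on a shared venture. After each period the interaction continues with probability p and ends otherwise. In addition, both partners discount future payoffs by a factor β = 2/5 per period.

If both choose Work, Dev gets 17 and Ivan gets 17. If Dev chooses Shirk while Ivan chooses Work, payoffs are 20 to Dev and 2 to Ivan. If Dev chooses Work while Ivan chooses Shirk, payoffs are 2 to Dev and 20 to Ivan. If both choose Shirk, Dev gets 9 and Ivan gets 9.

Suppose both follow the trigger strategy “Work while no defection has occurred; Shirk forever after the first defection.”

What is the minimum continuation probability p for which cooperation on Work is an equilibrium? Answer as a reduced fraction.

15/22

With continuation probability p and discount β, the effective per-period discount factor is βp.
Grim-trigger IC: βp ≥ (20−17)/(20−9) = 3/11.
So p ≥ (3/11)/(2/5) = 15/22.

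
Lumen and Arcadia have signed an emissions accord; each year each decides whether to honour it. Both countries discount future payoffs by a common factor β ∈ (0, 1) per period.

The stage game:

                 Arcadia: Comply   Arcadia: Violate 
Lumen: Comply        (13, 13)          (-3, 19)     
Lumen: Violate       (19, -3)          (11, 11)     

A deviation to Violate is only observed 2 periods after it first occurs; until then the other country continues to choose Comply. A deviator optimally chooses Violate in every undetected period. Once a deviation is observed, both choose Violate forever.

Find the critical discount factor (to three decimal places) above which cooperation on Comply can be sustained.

The best deviation is to choose Violate for all 2 undetected periods, earning 19 each, then 11 forever once detected.
Deviation value: 19(1−β^2)/(1−β) + 11β^2/(1−β); cooperation value: 13/(1−β).
IC: 13 ≥ 19(1−β^2) + 11β^2 = 19 − 8β^2.
So β^2 ≥ 6/8 = 3/4, giving β ≥ (3/4)^(1/2) ≈ 0.866.

0.866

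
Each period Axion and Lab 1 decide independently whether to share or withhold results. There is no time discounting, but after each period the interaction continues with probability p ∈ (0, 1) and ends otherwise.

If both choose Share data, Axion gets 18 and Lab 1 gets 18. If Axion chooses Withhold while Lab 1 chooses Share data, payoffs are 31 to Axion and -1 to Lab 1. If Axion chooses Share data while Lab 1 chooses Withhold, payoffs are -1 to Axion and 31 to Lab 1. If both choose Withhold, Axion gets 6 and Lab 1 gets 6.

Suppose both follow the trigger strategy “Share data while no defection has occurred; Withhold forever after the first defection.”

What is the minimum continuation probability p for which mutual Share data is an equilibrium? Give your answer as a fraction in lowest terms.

With no time discounting, the continuation probability p plays the role of the discount factor.
Grim-trigger IC: 18/(1−p) ≥ 31 + 6p/(1−p) ⇒ p ≥ (31−18)/(31−6) = 13/25.

13/25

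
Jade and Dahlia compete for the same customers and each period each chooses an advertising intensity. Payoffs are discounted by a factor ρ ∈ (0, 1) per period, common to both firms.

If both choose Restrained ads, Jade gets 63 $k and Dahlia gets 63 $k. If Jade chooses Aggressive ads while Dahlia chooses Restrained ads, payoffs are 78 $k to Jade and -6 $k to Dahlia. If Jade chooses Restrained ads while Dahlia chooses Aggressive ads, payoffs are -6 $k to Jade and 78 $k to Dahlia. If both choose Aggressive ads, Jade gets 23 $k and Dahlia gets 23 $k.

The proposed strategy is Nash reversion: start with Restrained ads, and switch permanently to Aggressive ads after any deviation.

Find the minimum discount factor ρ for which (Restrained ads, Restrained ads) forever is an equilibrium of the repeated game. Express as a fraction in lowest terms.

3/11

One-period gain from deviating is 78 − 63 = 15. The loss is 63 − 23 = 40 in every subsequent period, with present value 40·ρ/(1−ρ).
Deviation is unprofitable when 40·ρ/(1−ρ) ≥ 15, i.e. ρ/(1−ρ) ≥ 3/8.
Equivalently ρ ≥ 15/(15+40) = 3/11.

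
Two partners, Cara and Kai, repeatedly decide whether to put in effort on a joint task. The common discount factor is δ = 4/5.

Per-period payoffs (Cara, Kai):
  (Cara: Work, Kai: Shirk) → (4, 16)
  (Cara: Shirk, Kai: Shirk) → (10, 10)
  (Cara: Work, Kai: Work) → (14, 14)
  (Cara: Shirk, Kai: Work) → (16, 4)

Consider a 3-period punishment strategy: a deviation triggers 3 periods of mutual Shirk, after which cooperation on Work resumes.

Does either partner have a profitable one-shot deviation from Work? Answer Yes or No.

No

A one-shot deviation gives 16 now, then 10 for 3 periods, then back to 14.
Gain from deviating: (16−14) today; loss: (14−10) in each of the next 3 periods.
No-deviation condition: (14−10)(δ+…+δ^3) ≥ 16−14, i.e. δ+…+δ^3 ≥ 1/2.
At δ = 4/5: δ+…+δ^3 = 1.9520 ≥ 0.5000.
So cooperation is sustainable.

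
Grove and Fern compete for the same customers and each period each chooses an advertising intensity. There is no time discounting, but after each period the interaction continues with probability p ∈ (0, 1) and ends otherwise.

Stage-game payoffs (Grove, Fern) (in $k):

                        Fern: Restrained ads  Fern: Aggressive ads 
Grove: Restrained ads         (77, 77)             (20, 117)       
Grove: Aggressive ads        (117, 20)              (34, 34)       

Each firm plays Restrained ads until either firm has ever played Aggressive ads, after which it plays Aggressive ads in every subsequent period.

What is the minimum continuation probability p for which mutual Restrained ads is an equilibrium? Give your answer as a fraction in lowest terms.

40/83

Expected cooperation value is 77 + p·77 + p²·77 + … = 77/(1−p); deviation gives 117 + p·34/(1−p).
77 ≥ 117(1−p) + 34p ⇒ 83p ≥ 40 ⇒ p ≥ 40/83.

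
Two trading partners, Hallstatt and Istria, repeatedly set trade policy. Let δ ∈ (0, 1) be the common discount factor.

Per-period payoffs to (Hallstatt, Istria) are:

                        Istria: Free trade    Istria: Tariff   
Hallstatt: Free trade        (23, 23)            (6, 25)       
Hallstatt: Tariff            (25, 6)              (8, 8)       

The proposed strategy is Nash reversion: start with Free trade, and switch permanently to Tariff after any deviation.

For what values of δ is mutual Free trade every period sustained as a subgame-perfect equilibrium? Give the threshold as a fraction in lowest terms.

2/17

23/(1−δ) ≥ 25 + 8δ/(1−δ)
23 ≥ 25 − 17δ
δ ≥ 2/17.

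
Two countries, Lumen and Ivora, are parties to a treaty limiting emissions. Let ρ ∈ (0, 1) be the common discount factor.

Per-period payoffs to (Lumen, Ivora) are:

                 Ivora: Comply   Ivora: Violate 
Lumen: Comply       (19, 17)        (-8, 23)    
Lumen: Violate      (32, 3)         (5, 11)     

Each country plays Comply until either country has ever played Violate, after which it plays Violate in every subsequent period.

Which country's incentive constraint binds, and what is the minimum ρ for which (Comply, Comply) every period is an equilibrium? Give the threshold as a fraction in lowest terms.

Lumen's threshold: (32−19)/(32−5) = 13/27.
Ivora's threshold: (23−17)/(23−11) = 1/2.
13/27 < 1/2, so Ivora binds and ρ* = 1/2.

Ivora; ρ ≥ 1/2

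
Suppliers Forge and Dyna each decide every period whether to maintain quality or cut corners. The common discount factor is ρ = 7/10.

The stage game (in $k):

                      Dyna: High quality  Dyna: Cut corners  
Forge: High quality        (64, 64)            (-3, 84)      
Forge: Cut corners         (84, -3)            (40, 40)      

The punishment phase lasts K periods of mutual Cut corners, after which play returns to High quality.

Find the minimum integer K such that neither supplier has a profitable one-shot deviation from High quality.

2

IC: ρ(1−ρ^K)/(1−ρ) ≥ (84−64)/(64−40) = 5/6.
With ρ = 7/10: need 1 − ρ^K ≥ 5/6·(1−7/10)/(7/10), i.e. ρ^K ≤ 0.6429.
Since (7/10)^1 = 0.7000 and (7/10)^2 = 0.4900, the smallest such K is 2.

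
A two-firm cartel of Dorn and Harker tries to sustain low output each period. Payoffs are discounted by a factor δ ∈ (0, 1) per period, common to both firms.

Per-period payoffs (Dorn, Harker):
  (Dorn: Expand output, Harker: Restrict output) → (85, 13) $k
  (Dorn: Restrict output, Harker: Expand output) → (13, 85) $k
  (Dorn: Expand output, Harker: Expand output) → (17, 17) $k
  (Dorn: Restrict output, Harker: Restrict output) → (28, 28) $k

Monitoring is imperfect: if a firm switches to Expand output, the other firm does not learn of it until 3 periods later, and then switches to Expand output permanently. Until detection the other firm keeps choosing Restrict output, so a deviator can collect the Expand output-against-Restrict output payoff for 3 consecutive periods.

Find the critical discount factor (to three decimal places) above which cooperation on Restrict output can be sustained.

A deviator earns 85 for 3 periods, then 17 forever; cooperating earns 28 forever. Multiplying the IC by (1−δ):
28 ≥ 85(1−δ^3) + 17δ^3, so 68·δ^3 ≥ 57 and δ^3 ≥ 57/68.
δ ≥ (57/68)^(1/3) ≈ 0.943.

0.943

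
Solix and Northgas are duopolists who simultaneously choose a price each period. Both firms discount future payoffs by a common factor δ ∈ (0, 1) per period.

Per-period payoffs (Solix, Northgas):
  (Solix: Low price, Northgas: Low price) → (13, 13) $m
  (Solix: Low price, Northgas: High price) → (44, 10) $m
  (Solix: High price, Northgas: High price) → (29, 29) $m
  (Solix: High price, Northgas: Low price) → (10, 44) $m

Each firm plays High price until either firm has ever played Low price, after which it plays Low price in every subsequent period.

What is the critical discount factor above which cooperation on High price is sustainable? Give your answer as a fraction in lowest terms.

15/31

Under grim trigger the critical discount factor is (T−C)/(T−P) with T = 44, C = 29, P = 13.
δ* = (44−29)/(44−13) = 15/31.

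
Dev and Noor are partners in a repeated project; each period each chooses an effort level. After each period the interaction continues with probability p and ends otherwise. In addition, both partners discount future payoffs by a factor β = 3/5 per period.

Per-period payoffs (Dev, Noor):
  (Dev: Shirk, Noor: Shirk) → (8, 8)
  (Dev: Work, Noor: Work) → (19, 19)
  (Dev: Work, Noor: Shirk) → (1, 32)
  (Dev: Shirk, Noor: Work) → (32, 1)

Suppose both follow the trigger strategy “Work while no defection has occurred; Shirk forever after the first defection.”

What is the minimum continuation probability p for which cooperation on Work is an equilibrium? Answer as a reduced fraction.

65/72

With continuation probability p and discount β, the effective per-period discount factor is βp.
Grim-trigger IC: βp ≥ (32−19)/(32−8) = 13/24.
So p ≥ (13/24)/(3/5) = 65/72.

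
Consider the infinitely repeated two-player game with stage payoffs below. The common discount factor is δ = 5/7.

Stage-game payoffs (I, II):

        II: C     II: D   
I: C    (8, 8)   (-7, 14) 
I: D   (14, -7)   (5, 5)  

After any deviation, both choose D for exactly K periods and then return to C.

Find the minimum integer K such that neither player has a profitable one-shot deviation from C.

5

No profitable deviation requires (8−5)(δ+…+δ^K) ≥ 14−8, i.e. δ+…+δ^K ≥ 2 ≈ 2.0000.
With δ = 5/7, the partial sums are K=1: 0.7143, K=2: 1.2245, K=3: 1.5889, K=4: 1.8492, K=5: 2.0352.
K = 5 is the first length at which the sum reaches 2.0000.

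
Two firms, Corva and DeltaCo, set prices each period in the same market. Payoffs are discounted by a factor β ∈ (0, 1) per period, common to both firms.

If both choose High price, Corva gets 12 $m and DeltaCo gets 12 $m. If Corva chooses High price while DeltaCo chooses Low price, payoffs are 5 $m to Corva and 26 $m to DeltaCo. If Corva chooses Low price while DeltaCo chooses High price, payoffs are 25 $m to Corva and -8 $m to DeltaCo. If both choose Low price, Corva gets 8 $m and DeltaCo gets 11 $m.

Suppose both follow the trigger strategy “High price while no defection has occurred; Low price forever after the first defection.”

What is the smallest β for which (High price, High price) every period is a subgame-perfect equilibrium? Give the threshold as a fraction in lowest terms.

14/15

Corva: cooperation gives 12 each period; deviation gives 25 once then 8 forever.
  12/(1−β) ≥ 25 + 8β/(1−β) ⇒ β ≥ 13/17.
DeltaCo: cooperation gives 12 each period; deviation gives 26 once then 11 forever.
  β ≥ 14/15.
Both must hold, so the binding constraint is DeltaCo's: β ≥ 14/15.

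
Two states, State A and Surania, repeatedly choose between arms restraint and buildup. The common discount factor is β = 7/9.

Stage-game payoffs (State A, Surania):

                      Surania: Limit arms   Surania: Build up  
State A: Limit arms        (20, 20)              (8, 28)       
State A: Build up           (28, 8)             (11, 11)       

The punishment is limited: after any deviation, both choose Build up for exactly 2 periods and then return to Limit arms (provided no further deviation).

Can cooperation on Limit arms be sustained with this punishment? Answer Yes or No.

A one-shot deviation gives 28 now, then 11 for 2 periods, then back to 20.
Gain from deviating: (28−20) today; loss: (20−11) in each of the next 2 periods.
No-deviation condition: (20−11)(β+…+β^2) ≥ 28−20, i.e. β+…+β^2 ≥ 8/9.
At β = 7/9: β+…+β^2 = 1.3827 ≥ 0.8889.
So cooperation is sustainable.

Yes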